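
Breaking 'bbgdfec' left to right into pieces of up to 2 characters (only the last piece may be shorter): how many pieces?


'bbgdfec' has 7 characters.
Chunking with max size 2:
  Chunk 1: 'bb' (positions 0-1)
  Chunk 2: 'gd' (positions 2-3)
  Chunk 3: 'fe' (positions 4-5)
  Chunk 4: 'c' (positions 6-6)
Total chunks: ceil(7 / 2) = 4

4


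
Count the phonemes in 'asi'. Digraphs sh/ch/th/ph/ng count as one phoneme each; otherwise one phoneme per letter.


Parsing 'asi' greedily, digraphs first:
  'a' -> vowel phoneme (phonemes so far: 1)
  's' -> consonant phoneme (phonemes so far: 2)
  'i' -> vowel phoneme (phonemes so far: 3)
Total phonemes: 3

3


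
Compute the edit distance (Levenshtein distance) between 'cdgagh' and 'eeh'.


Building DP table for s1='cdgagh' (len 6) and s2='eeh' (len 3):
       e  e  h
    0  1  2  3
  c 1  1  2  3
  d 2  2  2  3
  g 3  3  3  3
  a 4  4  4  4
  g 5  5  5  5
  h 6  6  6  5
Edit distance = dp[6][3] = 5

5


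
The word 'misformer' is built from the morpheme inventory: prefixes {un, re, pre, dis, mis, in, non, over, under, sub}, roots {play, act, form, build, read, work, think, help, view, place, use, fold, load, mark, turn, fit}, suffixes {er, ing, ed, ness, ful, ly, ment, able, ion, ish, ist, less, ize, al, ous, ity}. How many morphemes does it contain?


Segmenting 'misformer' against the inventory:
  'mis' -> prefix (morpheme 1)
  'form' -> root (morpheme 2)
  'er' -> suffix (morpheme 3)
Total morphemes: 3

3


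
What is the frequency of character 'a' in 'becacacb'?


Scanning 'becacacb' for 'a':
  Position 3: 'a' -> MATCH (count: 1)
  Position 5: 'a' -> MATCH (count: 2)
Total occurrences of 'a': 2

2


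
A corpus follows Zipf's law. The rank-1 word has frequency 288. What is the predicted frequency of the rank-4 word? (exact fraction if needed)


Zipf's law: freq(rank) = f1 / rank
f1 = 288, rank = 4
freq = 288 / 4
= 72

72


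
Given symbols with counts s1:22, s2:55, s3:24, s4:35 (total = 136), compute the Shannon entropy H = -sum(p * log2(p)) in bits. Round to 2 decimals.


Computing entropy H = -sum(p_i * log2(p_i)):
  s1: p = 22/136 = 0.1618, -p*log2(p) = 0.4251
  s2: p = 55/136 = 0.4044, -p*log2(p) = 0.5282
  s3: p = 24/136 = 0.1765, -p*log2(p) = 0.4416
  s4: p = 35/136 = 0.2574, -p*log2(p) = 0.5039
H = sum of terms = 1.8988
Rounded to 2 decimals: 1.90

1.90


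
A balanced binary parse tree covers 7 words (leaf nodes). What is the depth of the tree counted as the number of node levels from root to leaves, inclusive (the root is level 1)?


In a balanced binary tree with n leaves the deepest leaf is ceil(log2(n)) edges below the root,
so counting node levels inclusive of root and leaves gives ceil(log2(n)) + 1 levels.
log2(7) = 2.8074
ceil(2.8074) = 3
levels = 3 + 1 = 4

4


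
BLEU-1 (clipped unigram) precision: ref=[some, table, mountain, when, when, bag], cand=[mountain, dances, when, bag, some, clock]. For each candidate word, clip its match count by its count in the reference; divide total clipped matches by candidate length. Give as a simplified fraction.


Reference word counts: {'bag': 1, 'mountain': 1, 'some': 1, 'table': 1, 'when': 2}
Checking each candidate word (with clipping):
  'mountain' -> in reference (ref count 1, used 1/1) -> match (matches: 1)
  'dances' -> not in reference -> no match (matches: 1)
  'when' -> in reference (ref count 2, used 1/2) -> match (matches: 2)
  'bag' -> in reference (ref count 1, used 1/1) -> match (matches: 3)
  'some' -> in reference (ref count 1, used 1/1) -> match (matches: 4)
  'clock' -> not in reference -> no match (matches: 4)
Clipped matches: 4, Candidate length: 6
Precision = 4/6 = 2/3

2/3


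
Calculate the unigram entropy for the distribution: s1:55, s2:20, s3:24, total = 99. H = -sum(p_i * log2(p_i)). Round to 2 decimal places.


Computing entropy H = -sum(p_i * log2(p_i)):
  s1: p = 55/99 = 0.5556, -p*log2(p) = 0.4711
  s2: p = 20/99 = 0.2020, -p*log2(p) = 0.4661
  s3: p = 24/99 = 0.2424, -p*log2(p) = 0.4956
H = sum of terms = 1.4328
Rounded to 2 decimals: 1.43

1.43


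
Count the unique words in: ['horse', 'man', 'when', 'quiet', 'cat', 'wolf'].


Listing all tokens and tracking unique types:
  Token 1: 'horse' -> NEW (unique so far: 1)
  Token 2: 'man' -> NEW (unique so far: 2)
  Token 3: 'when' -> NEW (unique so far: 3)
  Token 4: 'quiet' -> NEW (unique so far: 4)
  Token 5: 'cat' -> NEW (unique so far: 5)
  Token 6: 'wolf' -> NEW (unique so far: 6)
Unique types: ('cat', 'horse', 'man', 'quiet', 'when', 'wolf')
Vocabulary size: 6

6


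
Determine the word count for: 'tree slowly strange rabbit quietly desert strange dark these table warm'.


Counting words by splitting on spaces:
  Word 1: 'tree'
  Word 2: 'slowly'
  Word 3: 'strange'
  Word 4: 'rabbit'
  Word 5: 'quietly'
  Word 6: 'desert'
  Word 7: 'strange'
  Word 8: 'dark'
  Word 9: 'these'
  Word 10: 'table'
  Word 11: 'warm'
Total words: 11

11


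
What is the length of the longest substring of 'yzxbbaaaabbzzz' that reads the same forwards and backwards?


Scanning 'yzxbbaaaabbzzz' for palindromic substrings.
Substring at positions 3-10: 'bbaaaabb'.
Check: reverse('bbaaaabb') = 'bbaaaabb' -> palindrome confirmed.
Neighbouring characters ('x' / 'z') break symmetry, so it cannot extend further.
No longer palindromic substring exists; longest length = 8

8


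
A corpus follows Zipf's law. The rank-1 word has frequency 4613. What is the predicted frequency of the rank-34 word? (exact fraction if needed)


Zipf's law: freq(rank) = f1 / rank
f1 = 4613, rank = 34
freq = 4613 / 34
GCD(4613, 34) = 1
Simplified: 4613/34

4613/34


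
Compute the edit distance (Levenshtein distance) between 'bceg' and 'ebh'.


Building DP table for s1='bceg' (len 4) and s2='ebh' (len 3):
       e  b  h
    0  1  2  3
  b 1  1  1  2
  c 2  2  2  2
  e 3  2  3  3
  g 4  3  3  4
Edit distance = dp[4][3] = 4

4


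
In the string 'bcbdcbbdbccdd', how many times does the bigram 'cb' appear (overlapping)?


Scanning 'bcbdcbbdbccdd' for bigram 'cb':
  Position 0: 'bc' -> no
  Position 1: 'cb' -> MATCH
  Position 2: 'bd' -> no
  Position 3: 'dc' -> no
  Position 4: 'cb' -> MATCH
  Position 5: 'bb' -> no
  Position 6: 'bd' -> no
  Position 7: 'db' -> no
  Position 8: 'bc' -> no
  Position 9: 'cc' -> no
  Position 10: 'cd' -> no
  Position 11: 'dd' -> no
Total matches: 2

2


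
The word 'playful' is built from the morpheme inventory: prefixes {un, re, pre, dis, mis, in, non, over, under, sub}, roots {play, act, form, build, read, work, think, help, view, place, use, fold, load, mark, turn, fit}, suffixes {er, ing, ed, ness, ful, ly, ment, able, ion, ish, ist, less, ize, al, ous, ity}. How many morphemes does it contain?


Segmenting 'playful' against the inventory:
  'play' -> root (morpheme 1)
  'ful' -> suffix (morpheme 2)
Total morphemes: 2

2


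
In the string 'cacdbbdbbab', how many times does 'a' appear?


Scanning 'cacdbbdbbab' for 'a':
  Position 1: 'a' -> MATCH (count: 1)
  Position 9: 'a' -> MATCH (count: 2)
Total occurrences of 'a': 2

2


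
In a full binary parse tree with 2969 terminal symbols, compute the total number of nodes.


Leaf nodes (terminals): 2969
Internal nodes = n - 1 = 2969 - 1 = 2968
Total = leaves + internal = 2969 + 2968 = 5937

5937


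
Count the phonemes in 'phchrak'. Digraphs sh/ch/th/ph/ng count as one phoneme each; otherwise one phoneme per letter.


Parsing 'phchrak' greedily, digraphs first:
  'ph' -> digraph (1 consonant phoneme) (phonemes so far: 1)
  'ch' -> digraph (1 consonant phoneme) (phonemes so far: 2)
  'r' -> consonant phoneme (phonemes so far: 3)
  'a' -> vowel phoneme (phonemes so far: 4)
  'k' -> consonant phoneme (phonemes so far: 5)
Total phonemes: 5

5


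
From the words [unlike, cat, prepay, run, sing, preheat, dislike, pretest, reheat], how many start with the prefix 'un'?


Checking each word for prefix 'un':
  'unlike' -> YES, starts with 'un' (count: 1)
  'cat' -> no (count: 1)
  'prepay' -> no (count: 1)
  'run' -> no (count: 1)
  'sing' -> no (count: 1)
  'preheat' -> no (count: 1)
  'dislike' -> no (count: 1)
  'pretest' -> no (count: 1)
  'reheat' -> no (count: 1)
Total with prefix 'un': 1

1


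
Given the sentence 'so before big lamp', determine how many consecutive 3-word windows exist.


Word trigrams from [4] words:
  Trigram 1: (so before big)
  Trigram 2: (before big lamp)
Total word trigrams: 4 - 2 = 2

2


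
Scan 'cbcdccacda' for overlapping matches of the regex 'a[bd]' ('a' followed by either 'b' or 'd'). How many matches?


Pattern: a[bd] means 'a' followed by either 'b' or 'd'.
Scanning 'cbcdccacda' position-by-position:
  Pos 0: window 'cb' -> no
  Pos 1: window 'bc' -> no
  Pos 2: window 'cd' -> no
  Pos 3: window 'dc' -> no
  Pos 4: window 'cc' -> no
  Pos 5: window 'ca' -> no
  Pos 6: window 'ac' -> no
  Pos 7: window 'cd' -> no
  Pos 8: window 'da' -> no
  Pos 9: window 'a' -> no
Total matches: 0

0


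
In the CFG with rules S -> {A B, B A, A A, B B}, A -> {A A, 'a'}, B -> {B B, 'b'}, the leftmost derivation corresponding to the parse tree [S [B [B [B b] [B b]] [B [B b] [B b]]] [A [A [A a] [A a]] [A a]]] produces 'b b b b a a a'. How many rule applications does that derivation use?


Every bracketed nonterminal node [X ...] in the tree is produced by exactly one rule application.
Reading the tree off as a leftmost derivation:
  Step 1: S  =>  B A   (applied S -> B A)
  Step 2: B A  =>  B B A   (applied B -> B B)
  Step 3: B B A  =>  B B B A   (applied B -> B B)
  Step 4: B B B A  =>  b B B A   (applied B -> b)
  Step 5: b B B A  =>  b b B A   (applied B -> b)
  Step 6: b b B A  =>  b b B B A   (applied B -> B B)
  Step 7: b b B B A  =>  b b b B A   (applied B -> b)
  Step 8: b b b B A  =>  b b b b A   (applied B -> b)
  Step 9: b b b b A  =>  b b b b A A   (applied A -> A A)
  Step 10: b b b b A A  =>  b b b b A A A   (applied A -> A A)
  Step 11: b b b b A A A  =>  b b b b a A A   (applied A -> a)
  Step 12: b b b b a A A  =>  b b b b a a A   (applied A -> a)
  Step 13: b b b b a a A  =>  b b b b a a a   (applied A -> a)
Final yield: b b b b a a a
Total rewrite steps: 13

13


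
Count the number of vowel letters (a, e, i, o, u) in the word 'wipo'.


Scanning each character of 'wipo':
  Position 1: 'w' -> consonant (running count: 0)
  Position 2: 'i' -> vowel (running count: 1)
  Position 3: 'p' -> consonant (running count: 1)
  Position 4: 'o' -> vowel (running count: 2)
Total vowels: 2

2


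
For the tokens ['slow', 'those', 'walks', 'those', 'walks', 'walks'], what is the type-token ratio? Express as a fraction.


Tokens: 6
Unique types: ('slow', 'those', 'walks') = 3
TTR = 3/6
Simplify: divide both by 3 -> 1/2
TTR = 1/2

1/2


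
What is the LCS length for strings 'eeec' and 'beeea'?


DP table for LCS of 'eeec' and 'beeea':
       b  e  e  e  a
    0  0  0  0  0  0
  e 0  0  1  1  1  1
  e 0  0  1  2  2  2
  e 0  0  1  2  3  3
  c 0  0  1  2  3  3
LCS: 'eee'
LCS length = 3

3


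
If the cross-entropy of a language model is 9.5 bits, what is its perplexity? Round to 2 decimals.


Perplexity formula: PP = 2^H
H = 9.5
PP = 2^9.5
Decompose: 2^9.5 = 2^9 * 2^0.5 = 2^9 * sqrt(2)
2^9 = 512, sqrt(2) ~ 1.4142136
PP ~ 512 * 1.4142136 = 724.0773632
Rounded to 2 decimals: 724.08

724.08


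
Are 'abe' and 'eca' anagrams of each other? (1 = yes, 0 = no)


Sort characters of 'abe': 'abe'
Sort characters of 'eca': 'ace'
Sorted forms differ -> they are NOT anagrams
Result: 0

0


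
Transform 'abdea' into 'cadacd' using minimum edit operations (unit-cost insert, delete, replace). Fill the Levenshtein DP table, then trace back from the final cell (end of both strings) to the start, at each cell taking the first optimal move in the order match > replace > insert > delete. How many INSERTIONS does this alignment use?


Edit distance = 5. Backtracking from cell (5, 6) with preference match > replace > insert > delete,
then listing the resulting alignment 'abdea' -> 'cadacd' left to right:
  Step 1: insert 'c' [insertion #1]
  Step 2: keep 'a'
  Step 3: replace b->d
  Step 4: replace d->a
  Step 5: replace e->c
  Step 6: replace a->d
Total insertions: 1

1


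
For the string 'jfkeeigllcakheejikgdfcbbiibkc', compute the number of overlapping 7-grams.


String 'jfkeeigllcakheejikgdfcbbiibkc' has length L = 29.
Number of overlapping n-grams = L - n + 1
Substituting: 29 - 7 + 1 = 23

23


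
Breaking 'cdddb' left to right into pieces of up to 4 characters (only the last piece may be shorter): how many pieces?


'cdddb' has 5 characters.
Chunking with max size 4:
  Chunk 1: 'cddd' (positions 0-3)
  Chunk 2: 'b' (positions 4-4)
Total chunks: ceil(5 / 4) = 2

2


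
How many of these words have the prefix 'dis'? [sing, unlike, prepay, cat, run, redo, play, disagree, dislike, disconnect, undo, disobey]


Checking each word for prefix 'dis':
  'sing' -> no (count: 0)
  'unlike' -> no (count: 0)
  'prepay' -> no (count: 0)
  'cat' -> no (count: 0)
  'run' -> no (count: 0)
  'redo' -> no (count: 0)
  'play' -> no (count: 0)
  'disagree' -> YES, starts with 'dis' (count: 1)
  'dislike' -> YES, starts with 'dis' (count: 2)
  'disconnect' -> YES, starts with 'dis' (count: 3)
  'undo' -> no (count: 3)
  'disobey' -> YES, starts with 'dis' (count: 4)
Total with prefix 'dis': 4

4


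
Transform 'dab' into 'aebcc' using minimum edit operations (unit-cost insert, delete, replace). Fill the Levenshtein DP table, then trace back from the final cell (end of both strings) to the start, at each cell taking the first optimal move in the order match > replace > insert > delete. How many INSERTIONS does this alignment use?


Edit distance = 4. Backtracking from cell (3, 5) with preference match > replace > insert > delete,
then listing the resulting alignment 'dab' -> 'aebcc' left to right:
  Step 1: replace d->a
  Step 2: replace a->e
  Step 3: keep 'b'
  Step 4: insert 'c' [insertion #1]
  Step 5: insert 'c' [insertion #2]
Total insertions: 2

2


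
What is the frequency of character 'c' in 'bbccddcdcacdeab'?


Scanning 'bbccddcdcacdeab' for 'c':
  Position 2: 'c' -> MATCH (count: 1)
  Position 3: 'c' -> MATCH (count: 2)
  Position 6: 'c' -> MATCH (count: 3)
  Position 8: 'c' -> MATCH (count: 4)
  Position 10: 'c' -> MATCH (count: 5)
Total occurrences of 'c': 5

5


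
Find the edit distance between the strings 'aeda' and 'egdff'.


Building DP table for s1='aeda' (len 4) and s2='egdff' (len 5):
       e  g  d  f  f
    0  1  2  3  4  5
  a 1  1  2  3  4  5
  e 2  1  2  3  4  5
  d 3  2  2  2  3  4
  a 4  3  3  3  3  4
Edit distance = dp[4][5] = 4

4


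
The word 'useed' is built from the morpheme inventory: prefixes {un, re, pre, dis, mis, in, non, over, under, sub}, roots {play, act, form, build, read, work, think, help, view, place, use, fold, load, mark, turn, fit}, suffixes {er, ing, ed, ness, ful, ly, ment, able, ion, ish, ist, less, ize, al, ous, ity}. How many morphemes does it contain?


Segmenting 'useed' against the inventory:
  'use' -> root (morpheme 1)
  'ed' -> suffix (morpheme 2)
Total morphemes: 2

2


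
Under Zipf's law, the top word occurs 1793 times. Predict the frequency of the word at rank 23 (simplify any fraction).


Zipf's law: freq(rank) = f1 / rank
f1 = 1793, rank = 23
freq = 1793 / 23
GCD(1793, 23) = 1
Simplified: 1793/23

1793/23


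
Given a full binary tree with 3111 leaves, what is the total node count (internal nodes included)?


Leaf nodes (terminals): 3111
Internal nodes = n - 1 = 3111 - 1 = 3110
Total = leaves + internal = 3111 + 3110 = 6221

6221


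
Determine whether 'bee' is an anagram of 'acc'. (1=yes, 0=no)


Sort characters of 'bee': 'bee'
Sort characters of 'acc': 'acc'
Sorted forms differ -> they are NOT anagrams
Result: 0

0


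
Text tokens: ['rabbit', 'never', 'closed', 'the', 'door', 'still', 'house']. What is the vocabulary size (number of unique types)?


Listing all tokens and tracking unique types:
  Token 1: 'rabbit' -> NEW (unique so far: 1)
  Token 2: 'never' -> NEW (unique so far: 2)
  Token 3: 'closed' -> NEW (unique so far: 3)
  Token 4: 'the' -> NEW (unique so far: 4)
  Token 5: 'door' -> NEW (unique so far: 5)
  Token 6: 'still' -> NEW (unique so far: 6)
  Token 7: 'house' -> NEW (unique so far: 7)
Unique types: ('closed', 'door', 'house', 'never', 'rabbit', 'still', 'the')
Vocabulary size: 7

7


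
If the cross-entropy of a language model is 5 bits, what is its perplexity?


Perplexity formula: PP = 2^H
H = 5
PP = 2^5
Steps: 2^1 = 2, 2^2 = 4, 2^3 = 8, 2^4 = 16, 2^5 = 32
PP = 32

32


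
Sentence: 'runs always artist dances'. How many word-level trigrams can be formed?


Word trigrams from [4] words:
  Trigram 1: (runs always artist)
  Trigram 2: (always artist dances)
Total word trigrams: 4 - 2 = 2

2


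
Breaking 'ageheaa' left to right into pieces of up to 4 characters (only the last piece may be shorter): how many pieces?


'ageheaa' has 7 characters.
Chunking with max size 4:
  Chunk 1: 'ageh' (positions 0-3)
  Chunk 2: 'eaa' (positions 4-6)
Total chunks: ceil(7 / 4) = 2

2


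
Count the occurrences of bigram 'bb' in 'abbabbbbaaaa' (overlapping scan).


Scanning 'abbabbbbaaaa' for bigram 'bb':
  Position 0: 'ab' -> no
  Position 1: 'bb' -> MATCH
  Position 2: 'ba' -> no
  Position 3: 'ab' -> no
  Position 4: 'bb' -> MATCH
  Position 5: 'bb' -> MATCH
  Position 6: 'bb' -> MATCH
  Position 7: 'ba' -> no
  Position 8: 'aa' -> no
  Position 9: 'aa' -> no
  Position 10: 'aa' -> no
Total matches: 4

4


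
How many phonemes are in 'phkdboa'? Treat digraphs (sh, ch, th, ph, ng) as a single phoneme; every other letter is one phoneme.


Parsing 'phkdboa' greedily, digraphs first:
  'ph' -> digraph (1 consonant phoneme) (phonemes so far: 1)
  'k' -> consonant phoneme (phonemes so far: 2)
  'd' -> consonant phoneme (phonemes so far: 3)
  'b' -> consonant phoneme (phonemes so far: 4)
  'o' -> vowel phoneme (phonemes so far: 5)
  'a' -> vowel phoneme (phonemes so far: 6)
Total phonemes: 6

6


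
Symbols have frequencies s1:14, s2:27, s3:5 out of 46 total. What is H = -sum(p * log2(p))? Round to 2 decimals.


Computing entropy H = -sum(p_i * log2(p_i)):
  s1: p = 14/46 = 0.3043, -p*log2(p) = 0.5223
  s2: p = 27/46 = 0.5870, -p*log2(p) = 0.4512
  s3: p = 5/46 = 0.1087, -p*log2(p) = 0.3480
H = sum of terms = 1.3215
Rounded to 2 decimals: 1.32

1.32


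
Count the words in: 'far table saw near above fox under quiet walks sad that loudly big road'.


Counting words by splitting on spaces:
  Word 1: 'far'
  Word 2: 'table'
  Word 3: 'saw'
  Word 4: 'near'
  Word 5: 'above'
  Word 6: 'fox'
  Word 7: 'under'
  Word 8: 'quiet'
  Word 9: 'walks'
  Word 10: 'sad'
  Word 11: 'that'
  Word 12: 'loudly'
  Word 13: 'big'
  Word 14: 'road'
Total words: 14

14


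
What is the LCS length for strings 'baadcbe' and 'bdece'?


DP table for LCS of 'baadcbe' and 'bdece':
       b  d  e  c  e
    0  0  0  0  0  0
  b 0  1  1  1  1  1
  a 0  1  1  1  1  1
  a 0  1  1  1  1  1
  d 0  1  2  2  2  2
  c 0  1  2  2  3  3
  b 0  1  2  2  3  3
  e 0  1  2  3  3  4
LCS: 'bdce'
LCS length = 4

4


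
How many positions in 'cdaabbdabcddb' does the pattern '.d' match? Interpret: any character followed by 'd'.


Pattern: .d means any character followed by 'd'.
Scanning 'cdaabbdabcddb' position-by-position:
  Pos 0: window 'cd' -> MATCH
  Pos 1: window 'da' -> no
  Pos 2: window 'aa' -> no
  Pos 3: window 'ab' -> no
  Pos 4: window 'bb' -> no
  Pos 5: window 'bd' -> MATCH
  Pos 6: window 'da' -> no
  Pos 7: window 'ab' -> no
  Pos 8: window 'bc' -> no
  Pos 9: window 'cd' -> MATCH
  Pos 10: window 'dd' -> MATCH
  Pos 11: window 'db' -> no
  Pos 12: window 'b' -> no
Total matches: 4

4


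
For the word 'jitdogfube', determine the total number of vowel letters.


Scanning each character of 'jitdogfube':
  Position 1: 'j' -> consonant (running count: 0)
  Position 2: 'i' -> vowel (running count: 1)
  Position 3: 't' -> consonant (running count: 1)
  Position 4: 'd' -> consonant (running count: 1)
  Position 5: 'o' -> vowel (running count: 2)
  Position 6: 'g' -> consonant (running count: 2)
  Position 7: 'f' -> consonant (running count: 2)
  Position 8: 'u' -> vowel (running count: 3)
  Position 9: 'b' -> consonant (running count: 3)
  Position 10: 'e' -> vowel (running count: 4)
Total vowels: 4

4


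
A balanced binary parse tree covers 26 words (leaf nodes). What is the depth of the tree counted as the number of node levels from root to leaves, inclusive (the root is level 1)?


In a balanced binary tree with n leaves the deepest leaf is ceil(log2(n)) edges below the root,
so counting node levels inclusive of root and leaves gives ceil(log2(n)) + 1 levels.
log2(26) = 4.7004
ceil(4.7004) = 5
levels = 5 + 1 = 6

6


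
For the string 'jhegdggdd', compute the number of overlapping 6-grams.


String 'jhegdggdd' has length L = 9.
Number of overlapping n-grams = L - n + 1
Substituting: 9 - 6 + 1 = 4

4


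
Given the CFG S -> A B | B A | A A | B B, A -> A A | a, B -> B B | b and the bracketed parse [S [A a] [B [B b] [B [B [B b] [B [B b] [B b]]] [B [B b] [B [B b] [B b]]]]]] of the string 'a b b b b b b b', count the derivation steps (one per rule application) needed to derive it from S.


Every bracketed nonterminal node [X ...] in the tree is produced by exactly one rule application.
Reading the tree off as a leftmost derivation:
  Step 1: S  =>  A B   (applied S -> A B)
  Step 2: A B  =>  a B   (applied A -> a)
  Step 3: a B  =>  a B B   (applied B -> B B)
  Step 4: a B B  =>  a b B   (applied B -> b)
  Step 5: a b B  =>  a b B B   (applied B -> B B)
  Step 6: a b B B  =>  a b B B B   (applied B -> B B)
  Step 7: a b B B B  =>  a b b B B   (applied B -> b)
  Step 8: a b b B B  =>  a b b B B B   (applied B -> B B)
  Step 9: a b b B B B  =>  a b b b B B   (applied B -> b)
  Step 10: a b b b B B  =>  a b b b b B   (applied B -> b)
  Step 11: a b b b b B  =>  a b b b b B B   (applied B -> B B)
  Step 12: a b b b b B B  =>  a b b b b b B   (applied B -> b)
  Step 13: a b b b b b B  =>  a b b b b b B B   (applied B -> B B)
  Step 14: a b b b b b B B  =>  a b b b b b b B   (applied B -> b)
  Step 15: a b b b b b b B  =>  a b b b b b b b   (applied B -> b)
Final yield: a b b b b b b b
Total rewrite steps: 15

15


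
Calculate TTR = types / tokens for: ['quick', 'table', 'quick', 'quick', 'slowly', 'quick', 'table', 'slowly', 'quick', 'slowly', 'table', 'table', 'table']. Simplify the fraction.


Tokens: 13
Unique types: ('quick', 'slowly', 'table') = 3
TTR = 3/13
Already in lowest terms.

3/13


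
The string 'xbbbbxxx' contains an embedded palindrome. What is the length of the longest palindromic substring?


Scanning 'xbbbbxxx' for palindromic substrings.
Substring at positions 0-5: 'xbbbbx'.
Check: reverse('xbbbbx') = 'xbbbbx' -> palindrome confirmed.
Neighbouring characters ('-' / 'x') break symmetry, so it cannot extend further.
No longer palindromic substring exists; longest length = 6

6


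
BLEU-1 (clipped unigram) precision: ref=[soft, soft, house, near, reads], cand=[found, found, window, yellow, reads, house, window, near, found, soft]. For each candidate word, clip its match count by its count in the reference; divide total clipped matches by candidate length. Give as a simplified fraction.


Reference word counts: {'house': 1, 'near': 1, 'reads': 1, 'soft': 2}
Checking each candidate word (with clipping):
  'found' -> not in reference -> no match (matches: 0)
  'found' -> not in reference -> no match (matches: 0)
  'window' -> not in reference -> no match (matches: 0)
  'yellow' -> not in reference -> no match (matches: 0)
  'reads' -> in reference (ref count 1, used 1/1) -> match (matches: 1)
  'house' -> in reference (ref count 1, used 1/1) -> match (matches: 2)
  'window' -> not in reference -> no match (matches: 2)
  'near' -> in reference (ref count 1, used 1/1) -> match (matches: 3)
  'found' -> not in reference -> no match (matches: 3)
  'soft' -> in reference (ref count 2, used 1/2) -> match (matches: 4)
Clipped matches: 4, Candidate length: 10
Precision = 4/10 = 2/5

2/5


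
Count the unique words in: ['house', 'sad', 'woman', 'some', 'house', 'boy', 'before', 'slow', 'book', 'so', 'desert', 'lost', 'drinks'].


Listing all tokens and tracking unique types:
  Token 1: 'house' -> NEW (unique so far: 1)
  Token 2: 'sad' -> NEW (unique so far: 2)
  Token 3: 'woman' -> NEW (unique so far: 3)
  Token 4: 'some' -> NEW (unique so far: 4)
  Token 5: 'house' -> duplicate (unique so far: 4)
  Token 6: 'boy' -> NEW (unique so far: 5)
  Token 7: 'before' -> NEW (unique so far: 6)
  Token 8: 'slow' -> NEW (unique so far: 7)
  Token 9: 'book' -> NEW (unique so far: 8)
  Token 10: 'so' -> NEW (unique so far: 9)
  Token 11: 'desert' -> NEW (unique so far: 10)
  Token 12: 'lost' -> NEW (unique so far: 11)
  Token 13: 'drinks' -> NEW (unique so far: 12)
Unique types: ('before', 'book', 'boy', 'desert', 'drinks', 'house', 'lost', 'sad', 'slow', 'so', 'some', 'woman')
Vocabulary size: 12

12


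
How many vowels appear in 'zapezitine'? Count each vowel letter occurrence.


Scanning each character of 'zapezitine':
  Position 1: 'z' -> consonant (running count: 0)
  Position 2: 'a' -> vowel (running count: 1)
  Position 3: 'p' -> consonant (running count: 1)
  Position 4: 'e' -> vowel (running count: 2)
  Position 5: 'z' -> consonant (running count: 2)
  Position 6: 'i' -> vowel (running count: 3)
  Position 7: 't' -> consonant (running count: 3)
  Position 8: 'i' -> vowel (running count: 4)
  Position 9: 'n' -> consonant (running count: 4)
  Position 10: 'e' -> vowel (running count: 5)
Total vowels: 5

5


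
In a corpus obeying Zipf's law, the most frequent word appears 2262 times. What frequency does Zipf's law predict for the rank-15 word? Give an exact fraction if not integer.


Zipf's law: freq(rank) = f1 / rank
f1 = 2262, rank = 15
freq = 2262 / 15
GCD(2262, 15) = 3
Simplified: 754/5

754/5


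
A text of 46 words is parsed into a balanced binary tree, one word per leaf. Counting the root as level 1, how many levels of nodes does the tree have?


In a balanced binary tree with n leaves the deepest leaf is ceil(log2(n)) edges below the root,
so counting node levels inclusive of root and leaves gives ceil(log2(n)) + 1 levels.
log2(46) = 5.5236
ceil(5.5236) = 6
levels = 6 + 1 = 7

7


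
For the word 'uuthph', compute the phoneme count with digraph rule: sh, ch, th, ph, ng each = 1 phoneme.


Parsing 'uuthph' greedily, digraphs first:
  'u' -> vowel phoneme (phonemes so far: 1)
  'u' -> vowel phoneme (phonemes so far: 2)
  'th' -> digraph (1 consonant phoneme) (phonemes so far: 3)
  'ph' -> digraph (1 consonant phoneme) (phonemes so far: 4)
Total phonemes: 4

4


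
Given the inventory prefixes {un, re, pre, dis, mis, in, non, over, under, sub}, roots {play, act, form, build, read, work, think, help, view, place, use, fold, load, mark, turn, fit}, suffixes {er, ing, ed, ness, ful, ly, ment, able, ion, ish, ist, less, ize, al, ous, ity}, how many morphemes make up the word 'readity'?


Segmenting 'readity' against the inventory:
  'read' -> root (morpheme 1)
  'ity' -> suffix (morpheme 2)
Total morphemes: 2

2


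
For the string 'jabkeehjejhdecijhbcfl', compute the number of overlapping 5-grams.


String 'jabkeehjejhdecijhbcfl' has length L = 21.
Number of overlapping n-grams = L - n + 1
Substituting: 21 - 5 + 1 = 17

17


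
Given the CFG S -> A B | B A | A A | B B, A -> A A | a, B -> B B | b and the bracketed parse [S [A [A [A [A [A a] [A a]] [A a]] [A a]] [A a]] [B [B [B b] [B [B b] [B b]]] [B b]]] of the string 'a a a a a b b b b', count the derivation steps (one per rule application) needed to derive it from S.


Every bracketed nonterminal node [X ...] in the tree is produced by exactly one rule application.
Reading the tree off as a leftmost derivation:
  Step 1: S  =>  A B   (applied S -> A B)
  Step 2: A B  =>  A A B   (applied A -> A A)
  Step 3: A A B  =>  A A A B   (applied A -> A A)
  Step 4: A A A B  =>  A A A A B   (applied A -> A A)
  Step 5: A A A A B  =>  A A A A A B   (applied A -> A A)
  Step 6: A A A A A B  =>  a A A A A B   (applied A -> a)
  Step 7: a A A A A B  =>  a a A A A B   (applied A -> a)
  Step 8: a a A A A B  =>  a a a A A B   (applied A -> a)
  Step 9: a a a A A B  =>  a a a a A B   (applied A -> a)
  Step 10: a a a a A B  =>  a a a a a B   (applied A -> a)
  Step 11: a a a a a B  =>  a a a a a B B   (applied B -> B B)
  Step 12: a a a a a B B  =>  a a a a a B B B   (applied B -> B B)
  Step 13: a a a a a B B B  =>  a a a a a b B B   (applied B -> b)
  Step 14: a a a a a b B B  =>  a a a a a b B B B   (applied B -> B B)
  Step 15: a a a a a b B B B  =>  a a a a a b b B B   (applied B -> b)
  Step 16: a a a a a b b B B  =>  a a a a a b b b B   (applied B -> b)
  Step 17: a a a a a b b b B  =>  a a a a a b b b b   (applied B -> b)
Final yield: a a a a a b b b b
Total rewrite steps: 17

17


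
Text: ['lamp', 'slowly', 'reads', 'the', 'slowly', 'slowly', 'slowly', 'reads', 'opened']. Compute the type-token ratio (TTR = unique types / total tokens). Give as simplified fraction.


Tokens: 9
Unique types: ('lamp', 'opened', 'reads', 'slowly', 'the') = 5
TTR = 5/9
Already in lowest terms.

5/9


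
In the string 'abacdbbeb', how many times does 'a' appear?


Scanning 'abacdbbeb' for 'a':
  Position 0: 'a' -> MATCH (count: 1)
  Position 2: 'a' -> MATCH (count: 2)
Total occurrences of 'a': 2

2


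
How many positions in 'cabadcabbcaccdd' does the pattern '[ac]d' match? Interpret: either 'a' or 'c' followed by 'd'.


Pattern: [ac]d means either 'a' or 'c' followed by 'd'.
Scanning 'cabadcabbcaccdd' position-by-position:
  Pos 0: window 'ca' -> no
  Pos 1: window 'ab' -> no
  Pos 2: window 'ba' -> no
  Pos 3: window 'ad' -> MATCH
  Pos 4: window 'dc' -> no
  Pos 5: window 'ca' -> no
  Pos 6: window 'ab' -> no
  Pos 7: window 'bb' -> no
  Pos 8: window 'bc' -> no
  Pos 9: window 'ca' -> no
  Pos 10: window 'ac' -> no
  Pos 11: window 'cc' -> no
  Pos 12: window 'cd' -> MATCH
  Pos 13: window 'dd' -> no
  Pos 14: window 'd' -> no
Total matches: 2

2


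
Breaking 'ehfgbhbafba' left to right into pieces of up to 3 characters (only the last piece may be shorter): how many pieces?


'ehfgbhbafba' has 11 characters.
Chunking with max size 3:
  Chunk 1: 'ehf' (positions 0-2)
  Chunk 2: 'gbh' (positions 3-5)
  Chunk 3: 'baf' (positions 6-8)
  Chunk 4: 'ba' (positions 9-10)
Total chunks: ceil(11 / 3) = 4

4


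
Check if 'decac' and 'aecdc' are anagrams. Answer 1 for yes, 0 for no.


Sort characters of 'decac': 'accde'
Sort characters of 'aecdc': 'accde'
Sorted forms match -> they ARE anagrams
Result: 1

1


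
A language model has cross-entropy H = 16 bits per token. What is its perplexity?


Perplexity formula: PP = 2^H
H = 16
PP = 2^16
PP = 2^16 = 65536

65536


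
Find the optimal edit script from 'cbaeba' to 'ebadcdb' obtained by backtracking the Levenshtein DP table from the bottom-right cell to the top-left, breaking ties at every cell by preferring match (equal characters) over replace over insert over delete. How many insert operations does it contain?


Edit distance = 5. Backtracking from cell (6, 7) with preference match > replace > insert > delete,
then listing the resulting alignment 'cbaeba' -> 'ebadcdb' left to right:
  Step 1: replace c->e
  Step 2: keep 'b'
  Step 3: keep 'a'
  Step 4: insert 'd' [insertion #1]
  Step 5: replace e->c
  Step 6: replace b->d
  Step 7: replace a->b
Total insertions: 1

1


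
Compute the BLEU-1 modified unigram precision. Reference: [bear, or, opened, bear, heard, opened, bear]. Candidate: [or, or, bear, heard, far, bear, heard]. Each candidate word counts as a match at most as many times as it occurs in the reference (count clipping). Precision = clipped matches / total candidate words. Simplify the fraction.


Reference word counts: {'bear': 3, 'heard': 1, 'opened': 2, 'or': 1}
Checking each candidate word (with clipping):
  'or' -> in reference (ref count 1, used 1/1) -> match (matches: 1)
  'or' -> ref count 1 already used up (1/1) -> clipped, no match (matches: 1)
  'bear' -> in reference (ref count 3, used 1/3) -> match (matches: 2)
  'heard' -> in reference (ref count 1, used 1/1) -> match (matches: 3)
  'far' -> not in reference -> no match (matches: 3)
  'bear' -> in reference (ref count 3, used 2/3) -> match (matches: 4)
  'heard' -> ref count 1 already used up (1/1) -> clipped, no match (matches: 4)
Clipped matches: 4, Candidate length: 7
Precision = 4/7

4/7


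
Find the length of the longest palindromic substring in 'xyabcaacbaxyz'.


Scanning 'xyabcaacbaxyz' for palindromic substrings.
Substring at positions 2-9: 'abcaacba'.
Check: reverse('abcaacba') = 'abcaacba' -> palindrome confirmed.
Neighbouring characters ('y' / 'x') break symmetry, so it cannot extend further.
No longer palindromic substring exists; longest length = 8

8


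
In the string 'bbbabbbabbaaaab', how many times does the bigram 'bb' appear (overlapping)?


Scanning 'bbbabbbabbaaaab' for bigram 'bb':
  Position 0: 'bb' -> MATCH
  Position 1: 'bb' -> MATCH
  Position 2: 'ba' -> no
  Position 3: 'ab' -> no
  Position 4: 'bb' -> MATCH
  Position 5: 'bb' -> MATCH
  Position 6: 'ba' -> no
  Position 7: 'ab' -> no
  Position 8: 'bb' -> MATCH
  Position 9: 'ba' -> no
  Position 10: 'aa' -> no
  Position 11: 'aa' -> no
  Position 12: 'aa' -> no
  Position 13: 'ab' -> no
Total matches: 5

5


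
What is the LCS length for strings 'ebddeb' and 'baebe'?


DP table for LCS of 'ebddeb' and 'baebe':
       b  a  e  b  e
    0  0  0  0  0  0
  e 0  0  0  1  1  1
  b 0  1  1  1  2  2
  d 0  1  1  1  2  2
  d 0  1  1  1  2  2
  e 0  1  1  2  2  3
  b 0  1  1  2  3  3
LCS: 'ebe'
LCS length = 3

3


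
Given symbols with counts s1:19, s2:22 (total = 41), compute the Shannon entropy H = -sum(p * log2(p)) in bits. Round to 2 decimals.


Computing entropy H = -sum(p_i * log2(p_i)):
  s1: p = 19/41 = 0.4634, -p*log2(p) = 0.5142
  s2: p = 22/41 = 0.5366, -p*log2(p) = 0.4819
H = sum of terms = 0.9961
Rounded to 2 decimals: 1.00

1.00


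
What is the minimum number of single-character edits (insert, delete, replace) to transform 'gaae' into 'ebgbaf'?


Building DP table for s1='gaae' (len 4) and s2='ebgbaf' (len 6):
       e  b  g  b  a  f
    0  1  2  3  4  5  6
  g 1  1  2  2  3  4  5
  a 2  2  2  3  3  3  4
  a 3  3  3  3  4  3  4
  e 4  3  4  4  4  4  4
Edit distance = dp[4][6] = 4

4


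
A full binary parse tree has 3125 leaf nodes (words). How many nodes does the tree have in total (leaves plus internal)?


Leaf nodes (terminals): 3125
Internal nodes = n - 1 = 3125 - 1 = 3124
Total = leaves + internal = 3125 + 3124 = 6249

6249


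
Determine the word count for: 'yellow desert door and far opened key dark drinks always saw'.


Counting words by splitting on spaces:
  Word 1: 'yellow'
  Word 2: 'desert'
  Word 3: 'door'
  Word 4: 'and'
  Word 5: 'far'
  Word 6: 'opened'
  Word 7: 'key'
  Word 8: 'dark'
  Word 9: 'drinks'
  Word 10: 'always'
  Word 11: 'saw'
Total words: 11

11


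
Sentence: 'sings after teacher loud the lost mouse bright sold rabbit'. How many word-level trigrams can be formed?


Word trigrams from [10] words:
  Trigram 1: (sings after teacher)
  Trigram 2: (after teacher loud)
  Trigram 3: (teacher loud the)
  Trigram 4: (loud the lost)
  Trigram 5: (the lost mouse)
  Trigram 6: (lost mouse bright)
  Trigram 7: (mouse bright sold)
  Trigram 8: (bright sold rabbit)
Total word trigrams: 10 - 2 = 8

8


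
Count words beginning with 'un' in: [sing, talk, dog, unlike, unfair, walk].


Checking each word for prefix 'un':
  'sing' -> no (count: 0)
  'talk' -> no (count: 0)
  'dog' -> no (count: 0)
  'unlike' -> YES, starts with 'un' (count: 1)
  'unfair' -> YES, starts with 'un' (count: 2)
  'walk' -> no (count: 2)
Total with prefix 'un': 2

2


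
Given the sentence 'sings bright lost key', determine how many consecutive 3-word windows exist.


Word trigrams from [4] words:
  Trigram 1: (sings bright lost)
  Trigram 2: (bright lost key)
Total word trigrams: 4 - 2 = 2

2


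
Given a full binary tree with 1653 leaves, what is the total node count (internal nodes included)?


Leaf nodes (terminals): 1653
Internal nodes = n - 1 = 1653 - 1 = 1652
Total = leaves + internal = 1653 + 1652 = 3305

3305


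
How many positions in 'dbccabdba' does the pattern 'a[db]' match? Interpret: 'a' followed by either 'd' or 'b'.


Pattern: a[db] means 'a' followed by either 'd' or 'b'.
Scanning 'dbccabdba' position-by-position:
  Pos 0: window 'db' -> no
  Pos 1: window 'bc' -> no
  Pos 2: window 'cc' -> no
  Pos 3: window 'ca' -> no
  Pos 4: window 'ab' -> MATCH
  Pos 5: window 'bd' -> no
  Pos 6: window 'db' -> no
  Pos 7: window 'ba' -> no
  Pos 8: window 'a' -> no
Total matches: 1

1


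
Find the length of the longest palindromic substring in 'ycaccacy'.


Scanning 'ycaccacy' for palindromic substrings.
Substring at positions 0-7: 'ycaccacy'.
Check: reverse('ycaccacy') = 'ycaccacy' -> palindrome confirmed.
No longer palindromic substring exists; longest length = 8

8


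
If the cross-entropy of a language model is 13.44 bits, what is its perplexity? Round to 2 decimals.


Perplexity formula: PP = 2^H
H = 13.44
PP = 2^13.44
Decompose: 2^13.44 = 2^13 * 2^0.44
2^13 = 8192, 2^0.44 ~ 1.3566043
PP ~ 8192 * 1.3566043 = 11113.3024256
Rounded to 2 decimals: 11113.30

11113.30


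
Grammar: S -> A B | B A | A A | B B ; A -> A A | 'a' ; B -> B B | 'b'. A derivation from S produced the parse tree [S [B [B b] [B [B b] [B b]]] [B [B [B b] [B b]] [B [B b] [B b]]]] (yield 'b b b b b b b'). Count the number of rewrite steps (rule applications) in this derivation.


Every bracketed nonterminal node [X ...] in the tree is produced by exactly one rule application.
Reading the tree off as a leftmost derivation:
  Step 1: S  =>  B B   (applied S -> B B)
  Step 2: B B  =>  B B B   (applied B -> B B)
  Step 3: B B B  =>  b B B   (applied B -> b)
  Step 4: b B B  =>  b B B B   (applied B -> B B)
  Step 5: b B B B  =>  b b B B   (applied B -> b)
  Step 6: b b B B  =>  b b b B   (applied B -> b)
  Step 7: b b b B  =>  b b b B B   (applied B -> B B)
  Step 8: b b b B B  =>  b b b B B B   (applied B -> B B)
  Step 9: b b b B B B  =>  b b b b B B   (applied B -> b)
  Step 10: b b b b B B  =>  b b b b b B   (applied B -> b)
  Step 11: b b b b b B  =>  b b b b b B B   (applied B -> B B)
  Step 12: b b b b b B B  =>  b b b b b b B   (applied B -> b)
  Step 13: b b b b b b B  =>  b b b b b b b   (applied B -> b)
Final yield: b b b b b b b
Total rewrite steps: 13

13


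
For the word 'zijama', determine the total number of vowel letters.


Scanning each character of 'zijama':
  Position 1: 'z' -> consonant (running count: 0)
  Position 2: 'i' -> vowel (running count: 1)
  Position 3: 'j' -> consonant (running count: 1)
  Position 4: 'a' -> vowel (running count: 2)
  Position 5: 'm' -> consonant (running count: 2)
  Position 6: 'a' -> vowel (running count: 3)
Total vowels: 3

3


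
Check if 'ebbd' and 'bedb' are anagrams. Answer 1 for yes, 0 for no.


Sort characters of 'ebbd': 'bbde'
Sort characters of 'bedb': 'bbde'
Sorted forms match -> they ARE anagrams
Result: 1

1


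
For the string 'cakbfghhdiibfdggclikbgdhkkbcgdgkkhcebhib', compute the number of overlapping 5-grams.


String 'cakbfghhdiibfdggclikbgdhkkbcgdgkkhcebhib' has length L = 40.
Number of overlapping n-grams = L - n + 1
Substituting: 40 - 5 + 1 = 36

36


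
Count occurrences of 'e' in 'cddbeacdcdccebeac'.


Scanning 'cddbeacdcdccebeac' for 'e':
  Position 4: 'e' -> MATCH (count: 1)
  Position 12: 'e' -> MATCH (count: 2)
  Position 14: 'e' -> MATCH (count: 3)
Total occurrences of 'e': 3

3


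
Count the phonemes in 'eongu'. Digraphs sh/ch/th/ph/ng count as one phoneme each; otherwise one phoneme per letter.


Parsing 'eongu' greedily, digraphs first:
  'e' -> vowel phoneme (phonemes so far: 1)
  'o' -> vowel phoneme (phonemes so far: 2)
  'ng' -> digraph (1 consonant phoneme) (phonemes so far: 3)
  'u' -> vowel phoneme (phonemes so far: 4)
Total phonemes: 4

4
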